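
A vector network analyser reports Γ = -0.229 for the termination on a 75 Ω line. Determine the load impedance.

Z_L = Z_0·(1 + Γ)/(1 − Γ) = 75·(0.771)/(1.23)

Z_L ≈ 47.1 Ω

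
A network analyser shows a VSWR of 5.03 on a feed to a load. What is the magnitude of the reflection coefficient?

|Γ| ≈ 0.668

|Γ| = (S − 1)/(S + 1) = (5.03 − 1)/(5.03 + 1) = 4.03/6.03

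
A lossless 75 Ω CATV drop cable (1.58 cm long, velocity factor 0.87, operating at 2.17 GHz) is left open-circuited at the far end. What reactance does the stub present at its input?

X_in ≈ -69.2 Ω (capacitive)

λ = v/f = 0.87·c / 2.17 GHz = 0.12 m
βl = 2π·l/λ = 2π × 0.131 = 47.3°
tan(βl) = 1.08
For an open-circuited stub, Z_in = −jZ_0·cot(βl) = −jZ_0/tan(βl)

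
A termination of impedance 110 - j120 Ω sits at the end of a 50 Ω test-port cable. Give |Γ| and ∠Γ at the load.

Γ ≈ 0.671 ∠ -26.6°

Γ = (Z_L − Z_0)/(Z_L + Z_0) = (60 − j120)/(160 − j120)
|Γ| = 134/200 = 0.671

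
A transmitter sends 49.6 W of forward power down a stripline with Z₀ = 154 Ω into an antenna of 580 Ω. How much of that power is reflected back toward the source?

Γ = (580 − 154)/(580 + 154) = 0.58
|Γ|² = 0.337
P_refl = |Γ|²·P_inc = 16.7 W, P_del = (1 − |Γ|²)·P_inc = 32.9 W

P_reflected ≈ 16.7 W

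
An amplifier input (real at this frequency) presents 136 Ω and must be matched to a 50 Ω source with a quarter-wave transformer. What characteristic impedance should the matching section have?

Z_qwt = √(Z_0·R_L) = √(50 × 136) = √6800

Z_qwt ≈ 82.5 Ω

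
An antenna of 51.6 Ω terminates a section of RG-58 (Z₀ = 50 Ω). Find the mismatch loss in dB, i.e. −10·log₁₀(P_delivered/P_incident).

mismatch loss ≈ 0.00108 dB

Γ = (51.6 − 50)/(51.6 + 50) = 0.0157
|Γ|² = 0.000248, so P_del/P_inc = 1 − |Γ|² = 1
ML = −10·log₁₀(1 − |Γ|²)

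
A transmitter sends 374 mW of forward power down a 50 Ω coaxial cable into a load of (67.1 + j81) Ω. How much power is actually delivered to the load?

|Γ| = |(17.1 + j81)/(117.1 + j81)| = 0.581
|Γ|² = 0.338
P_refl = |Γ|²·P_inc = 126 mW, P_del = (1 − |Γ|²)·P_inc = 248 mW

P_delivered ≈ 248 mW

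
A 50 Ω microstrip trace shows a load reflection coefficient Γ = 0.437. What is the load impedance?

Z_L = Z_0·(1 + Γ)/(1 − Γ) = 50·(1.44)/(0.563)

Z_L ≈ 128 Ω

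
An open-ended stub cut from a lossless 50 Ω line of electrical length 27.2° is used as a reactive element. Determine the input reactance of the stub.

tan(βl) = 0.514
For an open-ended stub, Z_in = −jZ_0·cot(βl) = −jZ_0/tan(βl)

X_in ≈ -97.3 Ω (capacitive)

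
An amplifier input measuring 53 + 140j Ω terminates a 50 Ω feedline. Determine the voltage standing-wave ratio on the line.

VSWR ≈ 9.29

Γ = (Z_L − Z_0)/(Z_L + Z_0) = (3 + j140)/(103 + j140)
|Γ| = 140/174 = 0.806
VSWR = (1 + |Γ|)/(1 − |Γ|) = 1.81/0.194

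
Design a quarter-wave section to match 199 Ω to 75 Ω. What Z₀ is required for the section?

Z_qwt ≈ 122 Ω

Z_qwt = √(Z_0·R_L) = √(75 × 199) = √14920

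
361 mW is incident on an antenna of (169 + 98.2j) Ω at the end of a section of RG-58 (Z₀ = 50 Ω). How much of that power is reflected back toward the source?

P_reflected ≈ 149 mW

|Γ| = |(119 + j98.2)/(219 + j98.2)| = 0.643
|Γ|² = 0.413
P_refl = |Γ|²·P_inc = 149 mW, P_del = (1 − |Γ|²)·P_inc = 212 mW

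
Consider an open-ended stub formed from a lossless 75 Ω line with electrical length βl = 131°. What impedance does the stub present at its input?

tan(βl) = -1.15
For an open-ended stub, Z_in = −jZ_0·cot(βl) = −jZ_0/tan(βl)

Z_in ≈ +j65.2 Ω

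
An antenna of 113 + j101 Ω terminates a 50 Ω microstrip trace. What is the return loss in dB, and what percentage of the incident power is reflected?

RL ≈ 4.14 dB; 38.5% of incident power reflected

Γ = (63 + j101)/(163 + j101), |Γ| = 0.621
RL = −20·log₁₀(0.621) = 4.14 dB
P_refl/P_inc = |Γ|² = 0.385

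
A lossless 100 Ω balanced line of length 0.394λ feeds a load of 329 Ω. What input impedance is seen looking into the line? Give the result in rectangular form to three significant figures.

βl = 2π × 0.394 = 142°
tan(βl) = tan(142°) = -0.786
Z_in = Z_0·(Z_L + jZ_0·tanβl)/(Z_0 + jZ_L·tanβl)
     = 100·(329 − j78.6)/(100 − j259)

Z_in ≈ 69.3 + j100 Ω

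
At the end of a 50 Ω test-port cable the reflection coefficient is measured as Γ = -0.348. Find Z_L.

Z_L = Z_0·(1 + Γ)/(1 − Γ) = 50·(0.652)/(1.35)

Z_L ≈ 24.2 Ω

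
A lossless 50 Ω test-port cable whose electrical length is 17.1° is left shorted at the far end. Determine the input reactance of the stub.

X_in ≈ 15.4 Ω (inductive)

tan(βl) = 0.308
For a shorted stub, Z_in = jZ_0·tan(βl)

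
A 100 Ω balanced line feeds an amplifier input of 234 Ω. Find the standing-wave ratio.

Γ = (234 − 100)/(234 + 100) = 0.401
VSWR = (1 + 0.401)/(1 − 0.401)

VSWR ≈ 2.34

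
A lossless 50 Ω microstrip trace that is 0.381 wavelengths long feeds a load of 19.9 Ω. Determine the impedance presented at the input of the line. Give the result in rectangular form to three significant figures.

Z_in ≈ 32.6 − j34.3 Ω

βl = 2π × 0.381 = 137°
tan(βl) = tan(137°) = -0.927
Z_in = Z_0·(Z_L + jZ_0·tanβl)/(Z_0 + jZ_L·tanβl)
     = 50·(19.9 − j46.4)/(50 − j18.5)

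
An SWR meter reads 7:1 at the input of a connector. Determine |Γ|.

|Γ| ≈ 0.75

|Γ| = (S − 1)/(S + 1) = (7 − 1)/(7 + 1) = 6/8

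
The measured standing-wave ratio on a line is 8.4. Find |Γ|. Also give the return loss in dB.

|Γ| ≈ 0.787; return loss ≈ 2.08 dB

|Γ| = (S − 1)/(S + 1) = (8.4 − 1)/(8.4 + 1) = 7.4/9.4
RL = −20·log₁₀|Γ| = −20·log₁₀(0.787)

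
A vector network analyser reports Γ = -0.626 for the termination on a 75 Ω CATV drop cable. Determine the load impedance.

Z_L ≈ 17.3 Ω

Z_L = Z_0·(1 + Γ)/(1 − Γ) = 75·(0.374)/(1.63)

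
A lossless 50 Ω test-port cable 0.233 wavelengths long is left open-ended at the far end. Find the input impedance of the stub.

βl = 2π × 0.233 = 83.9°
tan(βl) = 9.33
For an open-ended stub, Z_in = −jZ_0·cot(βl) = −jZ_0/tan(βl)

Z_in ≈ −j5.36 Ω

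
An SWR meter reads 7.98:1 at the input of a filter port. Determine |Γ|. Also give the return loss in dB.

|Γ| ≈ 0.777; return loss ≈ 2.19 dB

|Γ| = (S − 1)/(S + 1) = (7.98 − 1)/(7.98 + 1) = 6.98/8.98
RL = −20·log₁₀|Γ| = −20·log₁₀(0.777)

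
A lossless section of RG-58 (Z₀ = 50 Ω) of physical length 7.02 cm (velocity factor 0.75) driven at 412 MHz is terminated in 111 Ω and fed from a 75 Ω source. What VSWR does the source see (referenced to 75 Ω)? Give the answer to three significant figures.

VSWR ≈ 2.53

λ = v/f = 0.75·c / 412 MHz = 0.546 m
βl = 2π·l/λ = 2π × 0.129 = 46.3°
tan(βl) = 1.05
Z_in = Z_0·(Z_L + jZ_0·tanβl)/(Z_0 + jZ_L·tanβl) = 36.4 − j32.2 Ω
Γ_s = (Z_in − Z_s)/(Z_in + Z_s) = (-38.6 − j32.2)/(111 − j32.2), |Γ_s| = 0.434
VSWR = (1 + |Γ_s|)/(1 − |Γ_s|)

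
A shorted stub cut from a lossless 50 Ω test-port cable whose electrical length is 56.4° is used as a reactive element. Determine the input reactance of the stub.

tan(βl) = 1.51
For a shorted stub, Z_in = jZ_0·tan(βl)

X_in ≈ 75.3 Ω (inductive)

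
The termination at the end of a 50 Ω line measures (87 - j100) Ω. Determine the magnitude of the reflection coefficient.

Γ = (Z_L − Z_0)/(Z_L + Z_0) = (37 − j100)/(137 − j100)
|Γ| = 107/170

|Γ| ≈ 0.629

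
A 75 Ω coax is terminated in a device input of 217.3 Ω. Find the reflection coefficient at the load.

Γ = (Z_L − Z_0)/(Z_L + Z_0) = (217.3 − 75)/(217.3 + 75) = 142.3/292.3

Γ = 0.487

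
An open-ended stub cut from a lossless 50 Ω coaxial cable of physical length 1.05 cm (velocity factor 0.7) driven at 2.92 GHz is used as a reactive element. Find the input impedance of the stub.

Z_in ≈ −j38.3 Ω

λ = v/f = 0.7·c / 2.92 GHz = 0.0719 m
βl = 2π·l/λ = 2π × 0.146 = 52.6°
tan(βl) = 1.31
For an open-ended stub, Z_in = −jZ_0·cot(βl) = −jZ_0/tan(βl)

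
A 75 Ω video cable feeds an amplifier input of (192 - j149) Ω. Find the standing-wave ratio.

VSWR ≈ 4.26

Γ = (Z_L − Z_0)/(Z_L + Z_0) = (117 − j149)/(267 − j149)
|Γ| = 189/306 = 0.62
VSWR = (1 + |Γ|)/(1 − |Γ|) = 1.62/0.38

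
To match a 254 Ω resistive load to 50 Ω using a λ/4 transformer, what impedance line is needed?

Z_qwt = √(Z_0·R_L) = √(50 × 254) = √12700

Z_qwt ≈ 113 Ω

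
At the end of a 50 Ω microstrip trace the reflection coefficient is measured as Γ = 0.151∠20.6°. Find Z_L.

Z_L = Z_0·(1 + Γ)/(1 − Γ) = 50·(1.14 + j0.0531)/(0.859 − j0.0531)

Z_L ≈ 66 + j7.18 Ω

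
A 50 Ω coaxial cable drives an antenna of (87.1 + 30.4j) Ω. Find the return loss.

RL ≈ 9.33 dB

Γ = (37.1 + j30.4)/(137.1 + j30.4), |Γ| = 0.342
RL = −20·log₁₀|Γ| = −20·log₁₀(0.342)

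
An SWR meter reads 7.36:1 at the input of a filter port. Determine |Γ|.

|Γ| ≈ 0.761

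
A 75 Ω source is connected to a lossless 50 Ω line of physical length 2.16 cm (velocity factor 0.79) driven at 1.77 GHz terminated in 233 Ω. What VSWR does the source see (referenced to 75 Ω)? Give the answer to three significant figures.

λ = v/f = 0.79·c / 1.77 GHz = 0.134 m
βl = 2π·l/λ = 2π × 0.161 = 58.1°
tan(βl) = 1.6
Z_in = Z_0·(Z_L + jZ_0·tanβl)/(Z_0 + jZ_L·tanβl) = 14.6 − j29.2 Ω
Γ_s = (Z_in − Z_s)/(Z_in + Z_s) = (-60.4 − j29.2)/(89.6 − j29.2), |Γ_s| = 0.711
VSWR = (1 + |Γ_s|)/(1 − |Γ_s|)

VSWR ≈ 5.93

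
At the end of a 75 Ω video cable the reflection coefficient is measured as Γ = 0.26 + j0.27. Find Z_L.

Z_L = Z_0·(1 + Γ)/(1 − Γ) = 75·(1.26 + j0.27)/(0.74 − j0.27)

Z_L ≈ 104 + j65.3 Ω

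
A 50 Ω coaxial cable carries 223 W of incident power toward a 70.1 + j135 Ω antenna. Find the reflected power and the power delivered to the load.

|Γ| = |(20.1 + j135)/(120.1 + j135)| = 0.755
|Γ|² = 0.571
P_refl = |Γ|²·P_inc = 127 W, P_del = (1 − |Γ|²)·P_inc = 95.8 W

P_reflected ≈ 127 W; P_delivered ≈ 95.8 W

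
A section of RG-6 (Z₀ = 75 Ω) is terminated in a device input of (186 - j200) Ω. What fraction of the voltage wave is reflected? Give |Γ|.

|Γ| ≈ 0.696

Γ = (Z_L − Z_0)/(Z_L + Z_0) = (111 − j200)/(261 − j200)
|Γ| = 229/329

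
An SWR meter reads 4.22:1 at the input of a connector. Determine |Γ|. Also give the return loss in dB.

|Γ| = (S − 1)/(S + 1) = (4.22 − 1)/(4.22 + 1) = 3.22/5.22
RL = −20·log₁₀|Γ| = −20·log₁₀(0.617)

|Γ| ≈ 0.617; return loss ≈ 4.2 dB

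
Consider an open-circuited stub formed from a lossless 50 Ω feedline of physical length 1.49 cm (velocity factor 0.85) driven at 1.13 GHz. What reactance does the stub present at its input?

λ = v/f = 0.85·c / 1.13 GHz = 0.226 m
βl = 2π·l/λ = 2π × 0.066 = 23.8°
tan(βl) = 0.44
For an open-circuited stub, Z_in = −jZ_0·cot(βl) = −jZ_0/tan(βl)

X_in ≈ -114 Ω (capacitive)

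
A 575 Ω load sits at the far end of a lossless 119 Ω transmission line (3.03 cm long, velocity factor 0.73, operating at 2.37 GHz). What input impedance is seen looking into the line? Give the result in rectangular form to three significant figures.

λ = v/f = 0.73·c / 2.37 GHz = 0.0924 m
βl = 2π·l/λ = 2π × 0.328 = 118°
tan(βl) = tan(118°) = -1.88
Z_in = Z_0·(Z_L + jZ_0·tanβl)/(Z_0 + jZ_L·tanβl)
     = 119·(575 − j223)/(119 − j1080)

Z_in ≈ 31.2 + j60 Ω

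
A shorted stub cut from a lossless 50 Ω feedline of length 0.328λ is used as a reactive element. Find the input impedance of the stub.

Z_in ≈ −j93.7 Ω

βl = 2π × 0.328 = 118°
tan(βl) = -1.87
For a shorted stub, Z_in = jZ_0·tan(βl)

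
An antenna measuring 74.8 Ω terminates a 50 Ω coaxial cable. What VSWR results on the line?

VSWR ≈ 1.5

For a purely resistive load, VSWR = R_L/Z_0 or Z_0/R_L (whichever > 1) = 74.8/50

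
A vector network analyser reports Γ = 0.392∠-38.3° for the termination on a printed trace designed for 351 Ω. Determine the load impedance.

Z_L = Z_0·(1 + Γ)/(1 − Γ) = 351·(1.31 − j0.243)/(0.692 + j0.243)

Z_L ≈ 552 − j317 Ω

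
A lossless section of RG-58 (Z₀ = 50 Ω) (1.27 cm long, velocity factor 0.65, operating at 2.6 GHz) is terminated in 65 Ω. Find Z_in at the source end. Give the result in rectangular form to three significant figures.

λ = v/f = 0.65·c / 2.6 GHz = 0.075 m
βl = 2π·l/λ = 2π × 0.169 = 61°
tan(βl) = tan(61°) = 1.8
Z_in = Z_0·(Z_L + jZ_0·tanβl)/(Z_0 + jZ_L·tanβl)
     = 50·(65 + j90.1)/(50 + j117)

Z_in ≈ 42.6 − j9.59 Ω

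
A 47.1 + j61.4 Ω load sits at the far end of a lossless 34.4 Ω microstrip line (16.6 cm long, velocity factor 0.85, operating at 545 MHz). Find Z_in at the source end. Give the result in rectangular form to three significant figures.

λ = v/f = 0.85·c / 545 MHz = 0.468 m
βl = 2π·l/λ = 2π × 0.355 = 128°
tan(βl) = tan(128°) = -1.29
Z_in = Z_0·(Z_L + jZ_0·tanβl)/(Z_0 + jZ_L·tanβl)
     = 34.4·(47.1 + j16.9)/(114 − j60.9)

Z_in ≈ 8.94 + j9.9 Ω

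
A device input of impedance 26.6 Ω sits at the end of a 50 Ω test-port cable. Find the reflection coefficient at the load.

Γ = -0.305

Γ = (Z_L − Z_0)/(Z_L + Z_0) = (26.6 − 50)/(26.6 + 50) = -23.4/76.6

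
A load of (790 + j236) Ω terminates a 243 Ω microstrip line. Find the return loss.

Γ = (547 + j236)/(1033 + j236), |Γ| = 0.562
RL = −20·log₁₀|Γ| = −20·log₁₀(0.562)

RL ≈ 5 dB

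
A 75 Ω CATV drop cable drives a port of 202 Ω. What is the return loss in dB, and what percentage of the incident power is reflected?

Γ = (202 − 75)/(202 + 75) = 0.458
RL = −20·log₁₀(0.458) = 6.77 dB
P_refl/P_inc = |Γ|² = 0.21

RL ≈ 6.77 dB; 21% of incident power reflected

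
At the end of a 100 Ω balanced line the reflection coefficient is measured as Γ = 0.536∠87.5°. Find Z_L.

Z_L = Z_0·(1 + Γ)/(1 − Γ) = 100·(1.02 + j0.535)/(0.977 − j0.535)

Z_L ≈ 57.5 + j86.3 Ω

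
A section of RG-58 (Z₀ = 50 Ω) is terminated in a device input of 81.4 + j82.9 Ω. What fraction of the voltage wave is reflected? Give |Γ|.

|Γ| ≈ 0.571

Γ = (Z_L − Z_0)/(Z_L + Z_0) = (31.4 + j82.9)/(131.4 + j82.9)
|Γ| = 88.6/155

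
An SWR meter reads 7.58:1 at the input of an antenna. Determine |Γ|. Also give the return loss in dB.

|Γ| = (S − 1)/(S + 1) = (7.58 − 1)/(7.58 + 1) = 6.58/8.58
RL = −20·log₁₀|Γ| = −20·log₁₀(0.767)

|Γ| ≈ 0.767; return loss ≈ 2.31 dB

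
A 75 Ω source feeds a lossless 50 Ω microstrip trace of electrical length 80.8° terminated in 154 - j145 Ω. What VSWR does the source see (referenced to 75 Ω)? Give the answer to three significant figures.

tan(βl) = 6.17
Z_in = Z_0·(Z_L + jZ_0·tanβl)/(Z_0 + jZ_L·tanβl) = 8.38 + j0.231 Ω
Γ_s = (Z_in − Z_s)/(Z_in + Z_s) = (-66.6 + j0.231)/(83.4 + j0.231), |Γ_s| = 0.799
VSWR = (1 + |Γ_s|)/(1 − |Γ_s|)

VSWR ≈ 8.95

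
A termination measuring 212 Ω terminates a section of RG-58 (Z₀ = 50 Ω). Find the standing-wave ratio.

VSWR ≈ 4.24

For a purely resistive load, VSWR = R_L/Z_0 or Z_0/R_L (whichever > 1) = 212/50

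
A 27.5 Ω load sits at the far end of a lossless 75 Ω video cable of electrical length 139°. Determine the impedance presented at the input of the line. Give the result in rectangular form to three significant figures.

Z_in ≈ 43.8 − j51.2 Ω

tan(βl) = tan(139°) = -0.869
Z_in = Z_0·(Z_L + jZ_0·tanβl)/(Z_0 + jZ_L·tanβl)
     = 75·(27.5 − j65.2)/(75 − j23.9)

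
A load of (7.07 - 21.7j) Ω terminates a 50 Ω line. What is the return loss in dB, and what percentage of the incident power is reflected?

Γ = (-42.93 − j21.7)/(57.07 − j21.7), |Γ| = 0.788
RL = −20·log₁₀(0.788) = 2.07 dB
P_refl/P_inc = |Γ|² = 0.621

RL ≈ 2.07 dB; 62.1% of incident power reflected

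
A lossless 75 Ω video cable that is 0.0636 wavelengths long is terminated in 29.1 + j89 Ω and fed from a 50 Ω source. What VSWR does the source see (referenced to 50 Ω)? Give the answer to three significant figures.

βl = 2π × 0.0636 = 22.9°
tan(βl) = 0.422
Z_in = Z_0·(Z_L + jZ_0·tanβl)/(Z_0 + jZ_L·tanβl) = 124 + j201 Ω
Γ_s = (Z_in − Z_s)/(Z_in + Z_s) = (74.4 + j201)/(174 + j201), |Γ_s| = 0.805
VSWR = (1 + |Γ_s|)/(1 − |Γ_s|)

VSWR ≈ 9.28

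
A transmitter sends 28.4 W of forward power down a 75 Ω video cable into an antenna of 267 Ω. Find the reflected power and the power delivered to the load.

P_reflected ≈ 8.95 W; P_delivered ≈ 19.4 W

Γ = (267 − 75)/(267 + 75) = 0.561
|Γ|² = 0.315
P_refl = |Γ|²·P_inc = 8.95 W, P_del = (1 − |Γ|²)·P_inc = 19.4 W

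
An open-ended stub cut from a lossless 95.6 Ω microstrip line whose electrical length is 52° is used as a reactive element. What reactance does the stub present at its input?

tan(βl) = 1.28
For an open-ended stub, Z_in = −jZ_0·cot(βl) = −jZ_0/tan(βl)

X_in ≈ -74.7 Ω (capacitive)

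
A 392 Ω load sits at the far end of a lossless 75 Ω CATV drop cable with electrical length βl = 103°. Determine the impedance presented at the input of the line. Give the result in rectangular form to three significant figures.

tan(βl) = tan(103°) = -4.33
Z_in = Z_0·(Z_L + jZ_0·tanβl)/(Z_0 + jZ_L·tanβl)
     = 75·(392 − j325)/(75 − j1700)

Z_in ≈ 15.1 + j16.6 Ω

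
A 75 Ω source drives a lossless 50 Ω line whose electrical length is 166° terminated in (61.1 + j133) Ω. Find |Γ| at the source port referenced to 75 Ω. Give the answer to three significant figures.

|Γ| ≈ 0.747

tan(βl) = -0.249
Z_in = Z_0·(Z_L + jZ_0·tanβl)/(Z_0 + jZ_L·tanβl) = 22.7 + j76.6 Ω
Γ_s = (Z_in − Z_s)/(Z_in + Z_s) = (-52.3 + j76.6)/(97.7 + j76.6), |Γ_s| = 0.747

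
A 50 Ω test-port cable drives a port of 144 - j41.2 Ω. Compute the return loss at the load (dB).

Γ = (94 − j41.2)/(194 − j41.2), |Γ| = 0.517
RL = −20·log₁₀|Γ| = −20·log₁₀(0.517)

RL ≈ 5.72 dB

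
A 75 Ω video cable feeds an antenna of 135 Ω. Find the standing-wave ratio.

VSWR ≈ 1.8

Γ = (135 − 75)/(135 + 75) = 0.286
VSWR = (1 + 0.286)/(1 − 0.286)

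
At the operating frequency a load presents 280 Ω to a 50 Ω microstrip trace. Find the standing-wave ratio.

VSWR ≈ 5.6

For a purely resistive load, VSWR = R_L/Z_0 or Z_0/R_L (whichever > 1) = 280/50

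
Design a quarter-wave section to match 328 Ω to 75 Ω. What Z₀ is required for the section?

Z_qwt = √(Z_0·R_L) = √(75 × 328) = √24600

Z_qwt ≈ 157 Ω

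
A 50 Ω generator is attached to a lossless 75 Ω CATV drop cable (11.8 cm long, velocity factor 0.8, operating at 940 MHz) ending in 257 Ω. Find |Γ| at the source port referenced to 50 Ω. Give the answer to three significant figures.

|Γ| ≈ 0.666

λ = v/f = 0.8·c / 940 MHz = 0.255 m
βl = 2π·l/λ = 2π × 0.462 = 166°
tan(βl) = -0.242
Z_in = Z_0·(Z_L + jZ_0·tanβl)/(Z_0 + jZ_L·tanβl) = 161 + j116 Ω
Γ_s = (Z_in − Z_s)/(Z_in + Z_s) = (111 + j116)/(211 + j116), |Γ_s| = 0.666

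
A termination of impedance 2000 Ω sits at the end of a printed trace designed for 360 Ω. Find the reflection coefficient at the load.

Γ = (Z_L − Z_0)/(Z_L + Z_0) = (2000 − 360)/(2000 + 360) = 1640/2360

Γ = 0.695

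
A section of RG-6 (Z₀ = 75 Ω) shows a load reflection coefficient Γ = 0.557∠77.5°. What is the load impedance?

Z_L ≈ 48.4 + j76.3 Ω

Z_L = Z_0·(1 + Γ)/(1 − Γ) = 75·(1.12 + j0.544)/(0.879 − j0.544)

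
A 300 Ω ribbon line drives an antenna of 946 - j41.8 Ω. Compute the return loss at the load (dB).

Γ = (646 − j41.8)/(1246 − j41.8), |Γ| = 0.519
RL = −20·log₁₀|Γ| = −20·log₁₀(0.519)

RL ≈ 5.69 dB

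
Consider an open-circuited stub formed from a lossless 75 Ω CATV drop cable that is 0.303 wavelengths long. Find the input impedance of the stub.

Z_in ≈ +j25.9 Ω

βl = 2π × 0.303 = 109°
tan(βl) = -2.89
For an open-circuited stub, Z_in = −jZ_0·cot(βl) = −jZ_0/tan(βl)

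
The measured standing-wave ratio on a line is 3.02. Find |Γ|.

|Γ| = (S − 1)/(S + 1) = (3.02 − 1)/(3.02 + 1) = 2.02/4.02

|Γ| ≈ 0.502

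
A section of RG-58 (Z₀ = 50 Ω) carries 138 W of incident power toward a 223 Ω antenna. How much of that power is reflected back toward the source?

P_reflected ≈ 55.4 W

Γ = (223 − 50)/(223 + 50) = 0.634
|Γ|² = 0.402
P_refl = |Γ|²·P_inc = 55.4 W, P_del = (1 − |Γ|²)·P_inc = 82.6 W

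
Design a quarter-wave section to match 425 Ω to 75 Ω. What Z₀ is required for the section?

Z_qwt = √(Z_0·R_L) = √(75 × 425) = √31880

Z_qwt ≈ 179 Ω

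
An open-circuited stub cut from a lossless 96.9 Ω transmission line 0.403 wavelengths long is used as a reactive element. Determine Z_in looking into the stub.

Z_in ≈ +j139 Ω

βl = 2π × 0.403 = 145°
tan(βl) = -0.698
For an open-circuited stub, Z_in = −jZ_0·cot(βl) = −jZ_0/tan(βl)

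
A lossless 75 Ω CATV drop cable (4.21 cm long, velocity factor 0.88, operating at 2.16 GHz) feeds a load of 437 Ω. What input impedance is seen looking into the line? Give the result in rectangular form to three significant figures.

Z_in ≈ 18.5 + j48.5 Ω

λ = v/f = 0.88·c / 2.16 GHz = 0.122 m
βl = 2π·l/λ = 2π × 0.344 = 124°
tan(βl) = tan(124°) = -1.48
Z_in = Z_0·(Z_L + jZ_0·tanβl)/(Z_0 + jZ_L·tanβl)
     = 75·(437 − j111)/(75 − j648)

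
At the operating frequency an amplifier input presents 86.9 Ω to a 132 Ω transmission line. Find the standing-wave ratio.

For a purely resistive load, VSWR = R_L/Z_0 or Z_0/R_L (whichever > 1) = 132/86.9

VSWR ≈ 1.52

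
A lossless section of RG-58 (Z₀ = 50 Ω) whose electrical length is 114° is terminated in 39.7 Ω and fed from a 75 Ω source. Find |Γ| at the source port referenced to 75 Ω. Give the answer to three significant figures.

tan(βl) = -2.25
Z_in = Z_0·(Z_L + jZ_0·tanβl)/(Z_0 + jZ_L·tanβl) = 57.4 − j9.93 Ω
Γ_s = (Z_in − Z_s)/(Z_in + Z_s) = (-17.6 − j9.93)/(132 − j9.93), |Γ_s| = 0.152

|Γ| ≈ 0.152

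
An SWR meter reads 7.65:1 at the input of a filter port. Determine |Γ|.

|Γ| ≈ 0.769

|Γ| = (S − 1)/(S + 1) = (7.65 − 1)/(7.65 + 1) = 6.65/8.65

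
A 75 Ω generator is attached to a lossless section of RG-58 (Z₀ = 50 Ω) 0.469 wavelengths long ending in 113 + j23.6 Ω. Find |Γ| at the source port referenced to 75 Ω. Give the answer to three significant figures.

βl = 2π × 0.469 = 169°
tan(βl) = -0.197
Z_in = Z_0·(Z_L + jZ_0·tanβl)/(Z_0 + jZ_L·tanβl) = 84.2 + j46.9 Ω
Γ_s = (Z_in − Z_s)/(Z_in + Z_s) = (9.24 + j46.9)/(159 + j46.9), |Γ_s| = 0.288

|Γ| ≈ 0.288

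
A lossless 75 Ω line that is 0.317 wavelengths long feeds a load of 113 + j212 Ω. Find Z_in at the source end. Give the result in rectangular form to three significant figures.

Z_in ≈ 10.4 + j10.9 Ω

βl = 2π × 0.317 = 114°
tan(βl) = tan(114°) = -2.23
Z_in = Z_0·(Z_L + jZ_0·tanβl)/(Z_0 + jZ_L·tanβl)
     = 75·(113 + j44.5)/(548 − j252)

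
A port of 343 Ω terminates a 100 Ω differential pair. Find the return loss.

RL ≈ 5.22 dB

Γ = (343 − 100)/(343 + 100) = 0.549
RL = −20·log₁₀|Γ| = −20·log₁₀(0.549)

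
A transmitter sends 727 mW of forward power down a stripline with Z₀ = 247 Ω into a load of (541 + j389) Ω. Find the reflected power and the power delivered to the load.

|Γ| = |(294 + j389)/(788 + j389)| = 0.555
|Γ|² = 0.308
P_refl = |Γ|²·P_inc = 224 mW, P_del = (1 − |Γ|²)·P_inc = 503 mW

P_reflected ≈ 224 mW; P_delivered ≈ 503 mW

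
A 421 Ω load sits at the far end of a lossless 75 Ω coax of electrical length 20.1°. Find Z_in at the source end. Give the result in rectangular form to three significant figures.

tan(βl) = tan(20.1°) = 0.366
Z_in = Z_0·(Z_L + jZ_0·tanβl)/(Z_0 + jZ_L·tanβl)
     = 75·(421 + j27.4)/(75 + j154)

Z_in ≈ 91.5 − j160 Ω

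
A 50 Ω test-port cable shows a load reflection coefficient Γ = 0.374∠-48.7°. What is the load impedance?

Z_L = Z_0·(1 + Γ)/(1 − Γ) = 50·(1.25 − j0.281)/(0.753 + j0.281)

Z_L ≈ 66.6 − j43.5 Ω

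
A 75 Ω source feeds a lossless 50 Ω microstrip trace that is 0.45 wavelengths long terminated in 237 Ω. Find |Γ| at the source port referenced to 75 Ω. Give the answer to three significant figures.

|Γ| ≈ 0.561

βl = 2π × 0.45 = 162°
tan(βl) = -0.325
Z_in = Z_0·(Z_L + jZ_0·tanβl)/(Z_0 + jZ_L·tanβl) = 77.7 + j103 Ω
Γ_s = (Z_in − Z_s)/(Z_in + Z_s) = (2.71 + j103)/(153 + j103), |Γ_s| = 0.561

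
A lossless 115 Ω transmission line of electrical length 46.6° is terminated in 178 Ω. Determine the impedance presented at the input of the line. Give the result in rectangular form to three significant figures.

tan(βl) = tan(46.6°) = 1.06
Z_in = Z_0·(Z_L + jZ_0·tanβl)/(Z_0 + jZ_L·tanβl)
     = 115·(178 + j122)/(115 + j188)

Z_in ≈ 102 − j46.1 Ω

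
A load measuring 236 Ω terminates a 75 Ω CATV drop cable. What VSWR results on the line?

Γ = (236 − 75)/(236 + 75) = 0.518
VSWR = (1 + 0.518)/(1 − 0.518)

VSWR ≈ 3.15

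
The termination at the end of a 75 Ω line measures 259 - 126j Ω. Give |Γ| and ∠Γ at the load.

Γ ≈ 0.625 ∠ -13.7°

Γ = (Z_L − Z_0)/(Z_L + Z_0) = (184 − j126)/(334 − j126)
|Γ| = 223/357 = 0.625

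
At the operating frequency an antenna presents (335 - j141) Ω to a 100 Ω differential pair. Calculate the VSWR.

VSWR ≈ 3.99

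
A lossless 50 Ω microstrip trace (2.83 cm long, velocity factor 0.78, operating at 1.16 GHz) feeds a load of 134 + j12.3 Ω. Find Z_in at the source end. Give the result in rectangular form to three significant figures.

λ = v/f = 0.78·c / 1.16 GHz = 0.202 m
βl = 2π·l/λ = 2π × 0.14 = 50.5°
tan(βl) = tan(50.5°) = 1.21
Z_in = Z_0·(Z_L + jZ_0·tanβl)/(Z_0 + jZ_L·tanβl)
     = 50·(134 + j73)/(35.1 + j163)

Z_in ≈ 29.9 − j34.8 Ω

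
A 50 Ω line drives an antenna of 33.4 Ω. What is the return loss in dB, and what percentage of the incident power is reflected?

RL ≈ 14 dB; 3.96% of incident power reflected

Γ = (33.4 − 50)/(33.4 + 50) = -0.199
RL = −20·log₁₀(0.199) = 14 dB
P_refl/P_inc = |Γ|² = 0.0396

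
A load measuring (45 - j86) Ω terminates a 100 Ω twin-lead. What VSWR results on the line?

VSWR ≈ 4.07

Γ = (Z_L − Z_0)/(Z_L + Z_0) = (-55 − j86)/(145 − j86)
|Γ| = 102/169 = 0.606
VSWR = (1 + |Γ|)/(1 − |Γ|) = 1.61/0.394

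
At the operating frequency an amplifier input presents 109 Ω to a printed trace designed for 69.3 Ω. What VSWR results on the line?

Γ = (109 − 69.3)/(109 + 69.3) = 0.223
VSWR = (1 + 0.223)/(1 − 0.223)

VSWR ≈ 1.57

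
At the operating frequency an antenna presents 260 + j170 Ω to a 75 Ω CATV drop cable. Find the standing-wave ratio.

Γ = (Z_L − Z_0)/(Z_L + Z_0) = (185 + j170)/(335 + j170)
|Γ| = 251/376 = 0.669
VSWR = (1 + |Γ|)/(1 − |Γ|) = 1.67/0.331

VSWR ≈ 5.04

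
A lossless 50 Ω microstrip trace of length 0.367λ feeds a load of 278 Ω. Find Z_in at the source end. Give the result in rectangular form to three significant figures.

βl = 2π × 0.367 = 132°
tan(βl) = tan(132°) = -1.11
Z_in = Z_0·(Z_L + jZ_0·tanβl)/(Z_0 + jZ_L·tanβl)
     = 50·(278 − j55.3)/(50 − j307)

Z_in ≈ 15.9 + j42.6 Ω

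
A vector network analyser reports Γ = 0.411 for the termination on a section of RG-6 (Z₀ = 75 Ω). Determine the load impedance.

Z_L = Z_0·(1 + Γ)/(1 − Γ) = 75·(1.41)/(0.589)

Z_L ≈ 180 Ω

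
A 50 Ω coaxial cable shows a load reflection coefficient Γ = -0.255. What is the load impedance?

Z_L ≈ 29.7 Ω

Z_L = Z_0·(1 + Γ)/(1 − Γ) = 50·(0.745)/(1.25)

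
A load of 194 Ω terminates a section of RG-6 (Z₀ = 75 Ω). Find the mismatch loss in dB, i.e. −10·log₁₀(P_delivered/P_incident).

Γ = (194 − 75)/(194 + 75) = 0.442
|Γ|² = 0.196, so P_del/P_inc = 1 − |Γ|² = 0.804
ML = −10·log₁₀(1 − |Γ|²)

mismatch loss ≈ 0.946 dB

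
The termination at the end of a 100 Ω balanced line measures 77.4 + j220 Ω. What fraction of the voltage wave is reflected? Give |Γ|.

|Γ| ≈ 0.783

Γ = (Z_L − Z_0)/(Z_L + Z_0) = (-22.6 + j220)/(177.4 + j220)
|Γ| = 221/283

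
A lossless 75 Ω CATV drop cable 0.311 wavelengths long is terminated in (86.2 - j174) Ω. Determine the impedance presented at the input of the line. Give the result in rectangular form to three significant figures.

βl = 2π × 0.311 = 112°
tan(βl) = tan(112°) = -2.48
Z_in = Z_0·(Z_L + jZ_0·tanβl)/(Z_0 + jZ_L·tanβl)
     = 75·(86.2 − j360)/(-357 − j214)

Z_in ≈ 20.1 + j63.7 Ω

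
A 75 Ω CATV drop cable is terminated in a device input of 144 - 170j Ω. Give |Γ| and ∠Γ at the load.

Γ = (Z_L − Z_0)/(Z_L + Z_0) = (69 − j170)/(219 − j170)
|Γ| = 183/277 = 0.662

Γ ≈ 0.662 ∠ -30.1°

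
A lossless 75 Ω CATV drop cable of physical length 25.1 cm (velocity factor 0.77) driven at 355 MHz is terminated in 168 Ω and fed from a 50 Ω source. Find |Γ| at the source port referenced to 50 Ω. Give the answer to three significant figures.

|Γ| ≈ 0.449

λ = v/f = 0.77·c / 355 MHz = 0.651 m
βl = 2π·l/λ = 2π × 0.386 = 139°
tan(βl) = -0.873
Z_in = Z_0·(Z_L + jZ_0·tanβl)/(Z_0 + jZ_L·tanβl) = 61.3 + j54.5 Ω
Γ_s = (Z_in − Z_s)/(Z_in + Z_s) = (11.3 + j54.5)/(111 + j54.5), |Γ_s| = 0.449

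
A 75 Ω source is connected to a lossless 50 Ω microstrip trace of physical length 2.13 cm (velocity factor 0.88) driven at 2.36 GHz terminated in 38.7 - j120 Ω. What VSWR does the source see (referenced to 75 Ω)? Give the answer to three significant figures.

λ = v/f = 0.88·c / 2.36 GHz = 0.112 m
βl = 2π·l/λ = 2π × 0.19 = 68.5°
tan(βl) = 2.54
Z_in = Z_0·(Z_L + jZ_0·tanβl)/(Z_0 + jZ_L·tanβl) = 5.32 − j0.455 Ω
Γ_s = (Z_in − Z_s)/(Z_in + Z_s) = (-69.7 − j0.455)/(80.3 − j0.455), |Γ_s| = 0.868
VSWR = (1 + |Γ_s|)/(1 − |Γ_s|)

VSWR ≈ 14.1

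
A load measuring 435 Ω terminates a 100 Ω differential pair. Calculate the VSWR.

Γ = (435 − 100)/(435 + 100) = 0.626
VSWR = (1 + 0.626)/(1 − 0.626)

VSWR ≈ 4.35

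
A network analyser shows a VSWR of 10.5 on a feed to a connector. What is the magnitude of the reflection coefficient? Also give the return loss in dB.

|Γ| ≈ 0.826; return loss ≈ 1.66 dB

|Γ| = (S − 1)/(S + 1) = (10.5 − 1)/(10.5 + 1) = 9.5/11.5
RL = −20·log₁₀|Γ| = −20·log₁₀(0.826)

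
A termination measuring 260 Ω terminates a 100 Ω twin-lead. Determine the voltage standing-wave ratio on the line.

VSWR ≈ 2.6

For a purely resistive load, VSWR = R_L/Z_0 or Z_0/R_L (whichever > 1) = 260/100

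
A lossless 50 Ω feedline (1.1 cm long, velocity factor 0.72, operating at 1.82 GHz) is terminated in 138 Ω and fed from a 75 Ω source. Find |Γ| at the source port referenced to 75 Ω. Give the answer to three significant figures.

λ = v/f = 0.72·c / 1.82 GHz = 0.119 m
βl = 2π·l/λ = 2π × 0.0927 = 33.4°
tan(βl) = 0.659
Z_in = Z_0·(Z_L + jZ_0·tanβl)/(Z_0 + jZ_L·tanβl) = 46 − j50.6 Ω
Γ_s = (Z_in − Z_s)/(Z_in + Z_s) = (-29 − j50.6)/(121 − j50.6), |Γ_s| = 0.445

|Γ| ≈ 0.445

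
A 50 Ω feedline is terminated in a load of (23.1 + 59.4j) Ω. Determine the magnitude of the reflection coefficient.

Γ = (Z_L − Z_0)/(Z_L + Z_0) = (-26.9 + j59.4)/(73.1 + j59.4)
|Γ| = 65.2/94.2

|Γ| ≈ 0.692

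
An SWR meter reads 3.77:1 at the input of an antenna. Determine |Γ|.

|Γ| = (S − 1)/(S + 1) = (3.77 − 1)/(3.77 + 1) = 2.77/4.77

|Γ| ≈ 0.581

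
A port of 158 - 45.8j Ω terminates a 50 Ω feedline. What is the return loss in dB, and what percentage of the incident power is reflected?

Γ = (108 − j45.8)/(208 − j45.8), |Γ| = 0.551
RL = −20·log₁₀(0.551) = 5.18 dB
P_refl/P_inc = |Γ|² = 0.303

RL ≈ 5.18 dB; 30.3% of incident power reflected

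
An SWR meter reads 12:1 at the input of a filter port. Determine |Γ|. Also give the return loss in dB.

|Γ| ≈ 0.846; return loss ≈ 1.45 dB

|Γ| = (S − 1)/(S + 1) = (12 − 1)/(12 + 1) = 11/13
RL = −20·log₁₀|Γ| = −20·log₁₀(0.846)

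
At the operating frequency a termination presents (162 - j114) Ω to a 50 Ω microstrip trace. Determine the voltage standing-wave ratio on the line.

Γ = (Z_L − Z_0)/(Z_L + Z_0) = (112 − j114)/(212 − j114)
|Γ| = 160/241 = 0.664
VSWR = (1 + |Γ|)/(1 − |Γ|) = 1.66/0.336

VSWR ≈ 4.95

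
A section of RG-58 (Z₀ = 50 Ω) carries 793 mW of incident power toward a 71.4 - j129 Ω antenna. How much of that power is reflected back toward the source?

|Γ| = |(21.4 − j129)/(121.4 − j129)| = 0.738
|Γ|² = 0.545
P_refl = |Γ|²·P_inc = 432 mW, P_del = (1 − |Γ|²)·P_inc = 361 mW

P_reflected ≈ 432 mW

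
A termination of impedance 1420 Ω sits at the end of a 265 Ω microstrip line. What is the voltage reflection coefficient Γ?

Γ = 0.685

Γ = (Z_L − Z_0)/(Z_L + Z_0) = (1420 − 265)/(1420 + 265) = 1155/1685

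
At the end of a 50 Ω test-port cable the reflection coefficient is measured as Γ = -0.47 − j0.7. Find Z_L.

Z_L ≈ 5.45 − j26.4 Ω

Z_L = Z_0·(1 + Γ)/(1 − Γ) = 50·(0.53 − j0.7)/(1.47 + j0.7)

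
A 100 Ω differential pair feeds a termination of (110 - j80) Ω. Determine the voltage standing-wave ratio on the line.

VSWR ≈ 2.12

Γ = (Z_L − Z_0)/(Z_L + Z_0) = (10 − j80)/(210 − j80)
|Γ| = 80.6/225 = 0.359
VSWR = (1 + |Γ|)/(1 − |Γ|) = 1.36/0.641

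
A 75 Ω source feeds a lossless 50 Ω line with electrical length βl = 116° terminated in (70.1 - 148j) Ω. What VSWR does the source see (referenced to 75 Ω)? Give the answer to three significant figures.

tan(βl) = -2.05
Z_in = Z_0·(Z_L + jZ_0·tanβl)/(Z_0 + jZ_L·tanβl) = 10.7 + j43.3 Ω
Γ_s = (Z_in − Z_s)/(Z_in + Z_s) = (-64.3 + j43.3)/(85.7 + j43.3), |Γ_s| = 0.807
VSWR = (1 + |Γ_s|)/(1 − |Γ_s|)

VSWR ≈ 9.35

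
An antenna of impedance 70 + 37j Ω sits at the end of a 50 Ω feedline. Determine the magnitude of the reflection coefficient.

Γ = (Z_L − Z_0)/(Z_L + Z_0) = (20 + j37)/(120 + j37)
|Γ| = 42.1/126

|Γ| ≈ 0.335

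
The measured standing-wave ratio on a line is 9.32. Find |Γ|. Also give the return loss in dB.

|Γ| ≈ 0.806; return loss ≈ 1.87 dB

|Γ| = (S − 1)/(S + 1) = (9.32 − 1)/(9.32 + 1) = 8.32/10.3
RL = −20·log₁₀|Γ| = −20·log₁₀(0.806)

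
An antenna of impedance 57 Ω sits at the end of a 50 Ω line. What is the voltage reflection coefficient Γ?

Γ = (Z_L − Z_0)/(Z_L + Z_0) = (57 − 50)/(57 + 50) = 7/107

Γ = 0.0654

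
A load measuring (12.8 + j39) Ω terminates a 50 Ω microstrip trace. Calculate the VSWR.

Γ = (Z_L − Z_0)/(Z_L + Z_0) = (-37.2 + j39)/(62.8 + j39)
|Γ| = 53.9/73.9 = 0.729
VSWR = (1 + |Γ|)/(1 − |Γ|) = 1.73/0.271

VSWR ≈ 6.38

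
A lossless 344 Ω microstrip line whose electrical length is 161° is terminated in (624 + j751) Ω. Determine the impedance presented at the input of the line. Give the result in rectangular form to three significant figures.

tan(βl) = tan(161°) = -0.344
Z_in = Z_0·(Z_L + jZ_0·tanβl)/(Z_0 + jZ_L·tanβl)
     = 344·(624 + j633)/(603 − j215)

Z_in ≈ 202 + j433 Ω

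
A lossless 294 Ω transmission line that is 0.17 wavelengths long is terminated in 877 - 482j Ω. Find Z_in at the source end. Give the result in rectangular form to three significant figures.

Z_in ≈ 83.4 − j100 Ω

βl = 2π × 0.17 = 61.2°
tan(βl) = tan(61.2°) = 1.82
Z_in = Z_0·(Z_L + jZ_0·tanβl)/(Z_0 + jZ_L·tanβl)
     = 294·(877 + j52.8)/(1170 + j1600)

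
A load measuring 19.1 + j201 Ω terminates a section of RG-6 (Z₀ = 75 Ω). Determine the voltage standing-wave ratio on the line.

Γ = (Z_L − Z_0)/(Z_L + Z_0) = (-55.9 + j201)/(94.1 + j201)
|Γ| = 209/222 = 0.94
VSWR = (1 + |Γ|)/(1 − |Γ|) = 1.94/0.06

VSWR ≈ 32.4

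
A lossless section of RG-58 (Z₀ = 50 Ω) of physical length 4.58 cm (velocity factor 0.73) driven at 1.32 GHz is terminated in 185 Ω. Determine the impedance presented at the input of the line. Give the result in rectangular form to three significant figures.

Z_in ≈ 13.9 + j7.64 Ω

λ = v/f = 0.73·c / 1.32 GHz = 0.166 m
βl = 2π·l/λ = 2π × 0.276 = 99.4°
tan(βl) = tan(99.4°) = -6.05
Z_in = Z_0·(Z_L + jZ_0·tanβl)/(Z_0 + jZ_L·tanβl)
     = 50·(185 − j303)/(50 − j1120)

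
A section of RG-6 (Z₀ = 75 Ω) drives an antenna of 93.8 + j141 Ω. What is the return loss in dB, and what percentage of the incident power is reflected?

RL ≈ 3.79 dB; 41.8% of incident power reflected

Γ = (18.8 + j141)/(168.8 + j141), |Γ| = 0.647
RL = −20·log₁₀(0.647) = 3.79 dB
P_refl/P_inc = |Γ|² = 0.418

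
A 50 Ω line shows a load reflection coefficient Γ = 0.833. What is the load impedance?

Z_L = Z_0·(1 + Γ)/(1 − Γ) = 50·(1.83)/(0.167)

Z_L ≈ 549 Ω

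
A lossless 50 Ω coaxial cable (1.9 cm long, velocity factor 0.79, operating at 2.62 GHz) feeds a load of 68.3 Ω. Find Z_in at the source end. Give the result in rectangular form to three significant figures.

Z_in ≈ 37.7 − j5.75 Ω

λ = v/f = 0.79·c / 2.62 GHz = 0.0905 m
βl = 2π·l/λ = 2π × 0.21 = 75.6°
tan(βl) = tan(75.6°) = 3.9
Z_in = Z_0·(Z_L + jZ_0·tanβl)/(Z_0 + jZ_L·tanβl)
     = 50·(68.3 + j195)/(50 + j266)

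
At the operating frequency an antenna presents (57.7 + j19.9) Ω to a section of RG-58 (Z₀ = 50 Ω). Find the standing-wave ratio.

VSWR ≈ 1.48

Γ = (Z_L − Z_0)/(Z_L + Z_0) = (7.7 + j19.9)/(107.7 + j19.9)
|Γ| = 21.3/110 = 0.195
VSWR = (1 + |Γ|)/(1 − |Γ|) = 1.19/0.805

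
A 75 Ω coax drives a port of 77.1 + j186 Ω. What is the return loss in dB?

Γ = (2.1 + j186)/(152.1 + j186), |Γ| = 0.774
RL = −20·log₁₀|Γ| = −20·log₁₀(0.774)

RL ≈ 2.22 dB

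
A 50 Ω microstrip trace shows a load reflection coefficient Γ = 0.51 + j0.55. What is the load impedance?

Z_L = Z_0·(1 + Γ)/(1 − Γ) = 50·(1.51 + j0.55)/(0.49 − j0.55)

Z_L ≈ 40.3 + j101 Ω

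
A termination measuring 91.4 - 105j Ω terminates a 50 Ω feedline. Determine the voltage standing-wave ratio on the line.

Γ = (Z_L − Z_0)/(Z_L + Z_0) = (41.4 − j105)/(141.4 − j105)
|Γ| = 113/176 = 0.641
VSWR = (1 + |Γ|)/(1 − |Γ|) = 1.64/0.359

VSWR ≈ 4.57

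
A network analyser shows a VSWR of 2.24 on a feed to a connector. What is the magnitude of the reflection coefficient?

|Γ| ≈ 0.383

|Γ| = (S − 1)/(S + 1) = (2.24 − 1)/(2.24 + 1) = 1.24/3.24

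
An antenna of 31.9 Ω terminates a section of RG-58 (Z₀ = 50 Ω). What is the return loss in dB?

Γ = (31.9 − 50)/(31.9 + 50) = -0.221
RL = −20·log₁₀|Γ| = −20·log₁₀(0.221)

RL ≈ 13.1 dB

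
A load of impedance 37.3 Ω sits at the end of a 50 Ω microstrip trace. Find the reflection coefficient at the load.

Γ = -0.145

Γ = (Z_L − Z_0)/(Z_L + Z_0) = (37.3 − 50)/(37.3 + 50) = -12.7/87.3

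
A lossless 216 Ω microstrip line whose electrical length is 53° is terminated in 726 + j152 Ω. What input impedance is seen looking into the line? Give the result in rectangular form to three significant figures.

tan(βl) = tan(53°) = 1.33
Z_in = Z_0·(Z_L + jZ_0·tanβl)/(Z_0 + jZ_L·tanβl)
     = 216·(726 + j439)/(14.3 + j963)

Z_in ≈ 101 − j161 Ω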